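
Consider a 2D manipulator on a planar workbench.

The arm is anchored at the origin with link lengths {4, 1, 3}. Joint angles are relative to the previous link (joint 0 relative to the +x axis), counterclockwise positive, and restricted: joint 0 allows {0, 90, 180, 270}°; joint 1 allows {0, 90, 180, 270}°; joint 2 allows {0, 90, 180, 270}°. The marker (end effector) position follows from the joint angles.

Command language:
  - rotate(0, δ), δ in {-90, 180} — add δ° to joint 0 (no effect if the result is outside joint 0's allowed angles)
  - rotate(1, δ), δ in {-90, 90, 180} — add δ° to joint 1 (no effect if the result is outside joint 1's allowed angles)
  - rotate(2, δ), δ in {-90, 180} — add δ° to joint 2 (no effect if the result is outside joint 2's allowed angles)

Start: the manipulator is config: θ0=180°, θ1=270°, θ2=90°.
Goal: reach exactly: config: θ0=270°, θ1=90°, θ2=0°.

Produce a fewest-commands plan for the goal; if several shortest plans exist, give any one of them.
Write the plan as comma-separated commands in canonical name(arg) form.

rotate(2, -90), rotate(1, 180), rotate(0, 180), rotate(0, -90)

start: config: θ0=180°, θ1=270°, θ2=90°
[1] after rotate(2, -90): config: θ0=180°, θ1=270°, θ2=0°
[2] after rotate(1, 180): config: θ0=180°, θ1=90°, θ2=0°
[3] after rotate(0, 180): config: θ0=0°, θ1=90°, θ2=0°
[4] after rotate(0, -90): config: θ0=270°, θ1=90°, θ2=0°
shorter routes all fall short; 4 is best.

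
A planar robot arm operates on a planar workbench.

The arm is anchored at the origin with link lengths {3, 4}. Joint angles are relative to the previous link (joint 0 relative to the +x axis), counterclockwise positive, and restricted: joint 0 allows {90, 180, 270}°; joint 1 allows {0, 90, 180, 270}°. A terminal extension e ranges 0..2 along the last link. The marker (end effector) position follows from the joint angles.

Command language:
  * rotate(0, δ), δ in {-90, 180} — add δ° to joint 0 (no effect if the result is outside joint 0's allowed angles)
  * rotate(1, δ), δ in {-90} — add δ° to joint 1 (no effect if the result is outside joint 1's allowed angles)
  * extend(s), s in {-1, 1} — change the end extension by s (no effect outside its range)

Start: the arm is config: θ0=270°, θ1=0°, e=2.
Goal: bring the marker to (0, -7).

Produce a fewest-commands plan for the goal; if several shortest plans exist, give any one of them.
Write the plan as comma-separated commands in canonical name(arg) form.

extend(-1), extend(-1)

t0: config: θ0=270°, θ1=0°, e=2
step 1 (extend(-1)): config: θ0=270°, θ1=0°, e=1
step 2 (extend(-1)): config: θ0=270°, θ1=0°, e=0
shorter routes all fall short; 2 is best.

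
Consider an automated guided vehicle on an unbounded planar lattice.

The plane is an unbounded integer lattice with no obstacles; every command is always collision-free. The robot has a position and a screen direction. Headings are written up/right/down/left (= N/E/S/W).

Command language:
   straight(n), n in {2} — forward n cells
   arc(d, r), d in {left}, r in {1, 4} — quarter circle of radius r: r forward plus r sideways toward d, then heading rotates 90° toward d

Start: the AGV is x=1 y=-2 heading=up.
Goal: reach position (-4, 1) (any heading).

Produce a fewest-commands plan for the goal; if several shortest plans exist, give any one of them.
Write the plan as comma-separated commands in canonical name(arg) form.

begin: x=1 y=-2 heading=up
1. arc(left, 4) → x=-3 y=2 heading=left
2. arc(left, 1) → x=-4 y=1 heading=down
minimal: 2 command(s), checked below 2.

arc(left, 4), arc(left, 1)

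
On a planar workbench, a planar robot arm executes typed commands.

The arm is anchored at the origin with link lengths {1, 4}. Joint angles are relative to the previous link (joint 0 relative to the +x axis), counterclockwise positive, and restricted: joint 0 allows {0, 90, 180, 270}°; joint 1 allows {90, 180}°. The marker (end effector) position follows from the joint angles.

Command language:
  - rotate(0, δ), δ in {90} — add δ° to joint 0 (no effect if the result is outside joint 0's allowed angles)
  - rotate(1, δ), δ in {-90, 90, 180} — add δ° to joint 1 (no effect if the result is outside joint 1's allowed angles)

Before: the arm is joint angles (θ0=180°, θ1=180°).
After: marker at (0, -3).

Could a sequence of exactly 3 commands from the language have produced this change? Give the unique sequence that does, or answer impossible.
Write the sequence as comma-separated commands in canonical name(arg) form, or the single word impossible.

begin: joint angles (θ0=180°, θ1=180°)
[1] after rotate(0, 90): joint angles (θ0=270°, θ1=180°)
[2] after rotate(0, 90): joint angles (θ0=0°, θ1=180°)
[3] after rotate(0, 90): joint angles (θ0=90°, θ1=180°)
all 64 alternatives checked — unique.

rotate(0, 90), rotate(0, 90), rotate(0, 90)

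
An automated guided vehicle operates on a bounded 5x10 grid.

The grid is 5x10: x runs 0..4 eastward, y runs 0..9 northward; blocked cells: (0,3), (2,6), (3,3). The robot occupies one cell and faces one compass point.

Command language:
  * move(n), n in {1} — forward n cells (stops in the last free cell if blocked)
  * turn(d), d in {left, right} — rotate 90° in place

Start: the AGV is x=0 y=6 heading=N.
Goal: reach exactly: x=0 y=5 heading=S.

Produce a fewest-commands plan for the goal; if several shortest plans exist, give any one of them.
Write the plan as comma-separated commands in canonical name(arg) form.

turn(right), turn(right), move(1)

t0: x=0 y=6 heading=N
[1] after turn(right): x=0 y=6 heading=E
[2] after turn(right): x=0 y=6 heading=S
[3] after move(1): x=0 y=5 heading=S
nothing shorter than 3 reaches the goal.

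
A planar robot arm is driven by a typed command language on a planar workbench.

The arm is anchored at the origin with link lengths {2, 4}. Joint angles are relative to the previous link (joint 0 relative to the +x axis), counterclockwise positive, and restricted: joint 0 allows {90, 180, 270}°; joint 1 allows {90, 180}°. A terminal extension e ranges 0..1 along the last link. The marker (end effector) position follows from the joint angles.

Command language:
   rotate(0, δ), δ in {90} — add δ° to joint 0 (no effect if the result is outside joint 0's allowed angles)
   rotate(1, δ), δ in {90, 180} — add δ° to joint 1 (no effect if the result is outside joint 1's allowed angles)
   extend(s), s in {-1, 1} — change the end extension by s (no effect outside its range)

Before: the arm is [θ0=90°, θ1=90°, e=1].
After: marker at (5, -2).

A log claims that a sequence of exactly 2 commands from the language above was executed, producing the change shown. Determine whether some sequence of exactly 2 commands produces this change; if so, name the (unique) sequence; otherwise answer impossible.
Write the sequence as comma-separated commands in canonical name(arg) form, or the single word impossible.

from: [θ0=90°, θ1=90°, e=1]
step 1 (rotate(0, 90)): [θ0=180°, θ1=90°, e=1]
step 2 (rotate(0, 90)): [θ0=270°, θ1=90°, e=1]
all 25 alternatives checked — unique.

rotate(0, 90), rotate(0, 90)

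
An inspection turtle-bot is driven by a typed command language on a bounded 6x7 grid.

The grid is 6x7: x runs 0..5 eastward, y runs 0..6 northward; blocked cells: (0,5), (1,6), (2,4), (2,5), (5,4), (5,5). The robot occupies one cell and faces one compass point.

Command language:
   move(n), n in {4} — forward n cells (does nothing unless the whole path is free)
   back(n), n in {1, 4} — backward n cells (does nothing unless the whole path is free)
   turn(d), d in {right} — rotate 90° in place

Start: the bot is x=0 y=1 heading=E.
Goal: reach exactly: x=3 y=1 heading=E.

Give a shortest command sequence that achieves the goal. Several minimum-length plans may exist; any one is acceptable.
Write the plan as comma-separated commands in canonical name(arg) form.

start: x=0 y=1 heading=E
1. move(4) → x=4 y=1 heading=E
2. back(1) → x=3 y=1 heading=E
minimal: 2 command(s), checked below 2.

move(4), back(1)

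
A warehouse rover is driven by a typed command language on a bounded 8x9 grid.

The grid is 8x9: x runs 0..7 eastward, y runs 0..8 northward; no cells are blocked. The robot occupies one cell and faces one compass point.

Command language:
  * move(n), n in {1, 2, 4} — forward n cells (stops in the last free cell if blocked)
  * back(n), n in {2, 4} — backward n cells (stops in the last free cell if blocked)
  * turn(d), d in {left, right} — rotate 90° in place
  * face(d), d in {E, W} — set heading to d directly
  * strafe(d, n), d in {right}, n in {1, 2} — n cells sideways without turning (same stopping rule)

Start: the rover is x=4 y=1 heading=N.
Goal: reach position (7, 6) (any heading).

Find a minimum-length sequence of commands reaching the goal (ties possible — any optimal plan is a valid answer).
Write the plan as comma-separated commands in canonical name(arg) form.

strafe(right, 1), move(1), move(4), strafe(right, 2)

begin: x=4 y=1 heading=N
t=1 strafe(right, 1) ⇒ x=5 y=1 heading=N
t=2 move(1) ⇒ x=5 y=2 heading=N
t=3 move(4) ⇒ x=5 y=6 heading=N
t=4 strafe(right, 2) ⇒ x=7 y=6 heading=N
shorter routes all fall short; 4 is best.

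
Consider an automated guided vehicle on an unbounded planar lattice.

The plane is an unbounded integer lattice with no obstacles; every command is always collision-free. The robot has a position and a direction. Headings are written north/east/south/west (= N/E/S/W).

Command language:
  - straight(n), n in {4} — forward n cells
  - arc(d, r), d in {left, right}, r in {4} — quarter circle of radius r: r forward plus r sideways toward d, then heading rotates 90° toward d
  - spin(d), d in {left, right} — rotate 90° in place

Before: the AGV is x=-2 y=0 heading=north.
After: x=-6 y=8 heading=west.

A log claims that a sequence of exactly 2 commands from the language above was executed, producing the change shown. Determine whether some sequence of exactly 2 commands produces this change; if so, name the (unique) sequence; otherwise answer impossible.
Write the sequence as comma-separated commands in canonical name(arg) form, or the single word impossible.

straight(4), arc(left, 4)

key: order matters: swapping straight(4) and arc(left, 4) lands elsewhere
initial: x=-2 y=0 heading=north
[1] after straight(4): x=-2 y=4 heading=north
[2] after arc(left, 4): x=-6 y=8 heading=west
uniquely the one of 25 2-step routes that fits.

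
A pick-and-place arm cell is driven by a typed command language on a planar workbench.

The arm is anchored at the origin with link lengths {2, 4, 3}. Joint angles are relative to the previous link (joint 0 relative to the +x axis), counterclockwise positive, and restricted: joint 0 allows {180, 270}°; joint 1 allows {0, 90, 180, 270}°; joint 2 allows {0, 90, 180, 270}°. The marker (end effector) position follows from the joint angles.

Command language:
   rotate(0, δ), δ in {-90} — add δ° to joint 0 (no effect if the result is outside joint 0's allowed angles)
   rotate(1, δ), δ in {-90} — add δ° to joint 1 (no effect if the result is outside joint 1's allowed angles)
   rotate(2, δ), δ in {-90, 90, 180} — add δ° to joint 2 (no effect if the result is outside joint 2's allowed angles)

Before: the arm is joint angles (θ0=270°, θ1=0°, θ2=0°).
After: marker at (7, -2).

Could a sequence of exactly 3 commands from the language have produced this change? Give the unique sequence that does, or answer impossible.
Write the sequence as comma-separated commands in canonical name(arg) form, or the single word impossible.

from: joint angles (θ0=270°, θ1=0°, θ2=0°)
[1] after rotate(1, -90): joint angles (θ0=270°, θ1=270°, θ2=0°)
[2] after rotate(1, -90): joint angles (θ0=270°, θ1=180°, θ2=0°)
[3] after rotate(1, -90): joint angles (θ0=270°, θ1=90°, θ2=0°)
no other 3-command option fits: unique.

rotate(1, -90), rotate(1, -90), rotate(1, -90)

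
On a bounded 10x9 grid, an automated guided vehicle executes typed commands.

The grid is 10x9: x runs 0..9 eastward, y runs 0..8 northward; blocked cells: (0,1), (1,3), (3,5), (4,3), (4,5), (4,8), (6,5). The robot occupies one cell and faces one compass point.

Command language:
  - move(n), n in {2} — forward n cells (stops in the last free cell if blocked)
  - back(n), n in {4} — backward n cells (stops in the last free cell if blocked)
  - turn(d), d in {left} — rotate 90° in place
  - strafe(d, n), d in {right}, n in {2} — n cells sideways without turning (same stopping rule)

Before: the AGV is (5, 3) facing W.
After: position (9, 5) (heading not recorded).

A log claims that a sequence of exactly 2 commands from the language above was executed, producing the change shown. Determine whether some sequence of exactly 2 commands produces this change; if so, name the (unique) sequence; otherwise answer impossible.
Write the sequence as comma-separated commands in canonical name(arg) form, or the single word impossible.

back(4), strafe(right, 2)

key: order matters: swapping back(4) and strafe(right, 2) lands elsewhere
start: (5, 3) facing W
[1] after back(4): (9, 3) facing W
[2] after strafe(right, 2): (9, 5) facing W
no rival 2-sequence matches.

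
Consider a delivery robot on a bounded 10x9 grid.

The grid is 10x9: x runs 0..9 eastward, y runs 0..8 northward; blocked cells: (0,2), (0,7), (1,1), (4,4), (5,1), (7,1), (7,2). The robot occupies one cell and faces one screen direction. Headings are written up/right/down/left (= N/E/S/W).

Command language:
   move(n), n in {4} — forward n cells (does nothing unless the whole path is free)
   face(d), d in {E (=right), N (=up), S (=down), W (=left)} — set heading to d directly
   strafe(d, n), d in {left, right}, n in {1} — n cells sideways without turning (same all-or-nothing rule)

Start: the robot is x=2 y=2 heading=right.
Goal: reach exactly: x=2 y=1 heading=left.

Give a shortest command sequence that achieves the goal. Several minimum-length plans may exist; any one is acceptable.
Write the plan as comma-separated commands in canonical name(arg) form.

start: x=2 y=2 heading=right
1. face(W) → x=2 y=2 heading=left
2. strafe(left, 1) → x=2 y=1 heading=left
shorter routes all fall short; 2 is best.

face(W), strafe(left, 1)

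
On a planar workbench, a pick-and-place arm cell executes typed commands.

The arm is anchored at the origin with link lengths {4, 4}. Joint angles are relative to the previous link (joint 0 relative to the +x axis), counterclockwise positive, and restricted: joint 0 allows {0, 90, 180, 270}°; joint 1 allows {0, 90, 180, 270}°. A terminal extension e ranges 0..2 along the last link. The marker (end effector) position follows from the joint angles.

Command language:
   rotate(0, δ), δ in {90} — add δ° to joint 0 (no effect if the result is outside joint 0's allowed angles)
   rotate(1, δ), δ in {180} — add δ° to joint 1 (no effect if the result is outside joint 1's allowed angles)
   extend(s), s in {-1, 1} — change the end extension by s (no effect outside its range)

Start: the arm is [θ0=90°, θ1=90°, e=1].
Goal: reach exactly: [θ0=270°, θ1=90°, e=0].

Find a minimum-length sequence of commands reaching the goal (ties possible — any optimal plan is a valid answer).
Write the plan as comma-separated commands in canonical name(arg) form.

extend(-1), rotate(0, 90), rotate(0, 90)

from: [θ0=90°, θ1=90°, e=1]
1. extend(-1) → [θ0=90°, θ1=90°, e=0]
2. rotate(0, 90) → [θ0=180°, θ1=90°, e=0]
3. rotate(0, 90) → [θ0=270°, θ1=90°, e=0]
minimal: 3 command(s), checked below 3.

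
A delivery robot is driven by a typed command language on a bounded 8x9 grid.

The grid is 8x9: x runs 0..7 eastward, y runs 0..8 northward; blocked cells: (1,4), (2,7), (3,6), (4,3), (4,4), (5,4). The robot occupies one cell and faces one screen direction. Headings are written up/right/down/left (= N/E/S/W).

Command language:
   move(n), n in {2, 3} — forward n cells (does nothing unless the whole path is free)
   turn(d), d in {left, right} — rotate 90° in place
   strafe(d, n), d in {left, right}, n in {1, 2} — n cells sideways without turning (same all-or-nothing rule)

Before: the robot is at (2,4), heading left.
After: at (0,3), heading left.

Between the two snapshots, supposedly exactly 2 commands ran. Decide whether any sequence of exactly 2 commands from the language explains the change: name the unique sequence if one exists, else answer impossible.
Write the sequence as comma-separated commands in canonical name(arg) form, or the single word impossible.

key: still facing W at the end — nothing in the sequence rotates
initial: at (2,4), heading left
t=1 strafe(left, 1) ⇒ at (2,3), heading left
t=2 move(2) ⇒ at (0,3), heading left
all 64 alternatives checked — unique.

strafe(left, 1), move(2)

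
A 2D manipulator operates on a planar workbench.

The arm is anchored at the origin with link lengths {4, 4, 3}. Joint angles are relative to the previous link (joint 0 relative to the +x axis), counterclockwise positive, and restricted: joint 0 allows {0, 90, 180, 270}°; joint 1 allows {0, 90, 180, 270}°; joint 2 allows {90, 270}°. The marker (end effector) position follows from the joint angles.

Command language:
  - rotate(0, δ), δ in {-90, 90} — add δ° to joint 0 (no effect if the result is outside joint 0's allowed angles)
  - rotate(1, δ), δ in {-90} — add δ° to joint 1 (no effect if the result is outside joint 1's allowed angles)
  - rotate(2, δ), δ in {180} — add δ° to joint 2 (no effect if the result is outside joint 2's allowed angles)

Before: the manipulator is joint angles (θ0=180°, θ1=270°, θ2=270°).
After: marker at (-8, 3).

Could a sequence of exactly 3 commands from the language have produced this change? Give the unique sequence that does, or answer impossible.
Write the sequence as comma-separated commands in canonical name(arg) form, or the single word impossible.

rotate(1, -90), rotate(1, -90), rotate(1, -90)

begin: joint angles (θ0=180°, θ1=270°, θ2=270°)
1. rotate(1, -90) → joint angles (θ0=180°, θ1=180°, θ2=270°)
2. rotate(1, -90) → joint angles (θ0=180°, θ1=90°, θ2=270°)
3. rotate(1, -90) → joint angles (θ0=180°, θ1=0°, θ2=270°)
all 64 alternatives checked — unique.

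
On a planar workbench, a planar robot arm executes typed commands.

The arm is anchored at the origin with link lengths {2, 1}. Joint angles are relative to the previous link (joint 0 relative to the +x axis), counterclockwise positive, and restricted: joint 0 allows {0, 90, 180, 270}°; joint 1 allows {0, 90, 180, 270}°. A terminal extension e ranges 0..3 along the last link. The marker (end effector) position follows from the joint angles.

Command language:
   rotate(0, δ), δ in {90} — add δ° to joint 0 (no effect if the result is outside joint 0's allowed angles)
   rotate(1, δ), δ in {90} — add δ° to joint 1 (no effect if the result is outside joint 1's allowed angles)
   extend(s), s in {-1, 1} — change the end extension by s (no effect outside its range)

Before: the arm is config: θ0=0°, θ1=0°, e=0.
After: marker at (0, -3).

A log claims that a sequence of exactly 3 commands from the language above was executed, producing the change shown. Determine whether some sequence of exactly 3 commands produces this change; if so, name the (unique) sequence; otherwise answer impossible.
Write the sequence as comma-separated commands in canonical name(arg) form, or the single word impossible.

t0: config: θ0=0°, θ1=0°, e=0
[1] after rotate(0, 90): config: θ0=90°, θ1=0°, e=0
[2] after rotate(0, 90): config: θ0=180°, θ1=0°, e=0
[3] after rotate(0, 90): config: θ0=270°, θ1=0°, e=0
no rival 3-sequence matches.

rotate(0, 90), rotate(0, 90), rotate(0, 90)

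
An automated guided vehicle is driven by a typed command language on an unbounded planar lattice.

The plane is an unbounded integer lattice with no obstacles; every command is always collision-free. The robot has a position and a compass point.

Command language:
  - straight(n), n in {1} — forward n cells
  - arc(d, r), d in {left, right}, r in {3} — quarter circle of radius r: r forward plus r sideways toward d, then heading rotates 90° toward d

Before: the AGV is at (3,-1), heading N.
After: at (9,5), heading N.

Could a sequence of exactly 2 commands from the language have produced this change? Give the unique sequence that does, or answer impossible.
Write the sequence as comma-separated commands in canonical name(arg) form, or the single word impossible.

key: heading stays N — rotations cancel among the 2 commands
begin: at (3,-1), heading N
step 1 (arc(right, 3)): at (6,2), heading E
step 2 (arc(left, 3)): at (9,5), heading N
no other 2-command option fits: unique.

arc(right, 3), arc(left, 3)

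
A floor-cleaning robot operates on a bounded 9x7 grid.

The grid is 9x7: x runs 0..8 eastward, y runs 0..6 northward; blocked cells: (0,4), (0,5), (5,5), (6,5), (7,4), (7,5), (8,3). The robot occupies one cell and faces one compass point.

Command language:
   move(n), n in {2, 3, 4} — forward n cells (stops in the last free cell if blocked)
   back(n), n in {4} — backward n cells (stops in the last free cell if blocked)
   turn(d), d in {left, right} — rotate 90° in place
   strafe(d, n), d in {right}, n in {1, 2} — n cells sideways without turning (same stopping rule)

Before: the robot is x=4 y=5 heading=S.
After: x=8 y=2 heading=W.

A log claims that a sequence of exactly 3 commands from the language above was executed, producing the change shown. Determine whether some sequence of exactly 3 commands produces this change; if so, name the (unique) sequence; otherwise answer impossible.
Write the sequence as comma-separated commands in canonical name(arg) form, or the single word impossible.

move(3), turn(right), back(4)

key: running back(4) before move(3) would end elsewhere — order is forced
start: x=4 y=5 heading=S
t=1 move(3) ⇒ x=4 y=2 heading=S
t=2 turn(right) ⇒ x=4 y=2 heading=W
t=3 back(4) ⇒ x=8 y=2 heading=W
no rival 3-sequence matches.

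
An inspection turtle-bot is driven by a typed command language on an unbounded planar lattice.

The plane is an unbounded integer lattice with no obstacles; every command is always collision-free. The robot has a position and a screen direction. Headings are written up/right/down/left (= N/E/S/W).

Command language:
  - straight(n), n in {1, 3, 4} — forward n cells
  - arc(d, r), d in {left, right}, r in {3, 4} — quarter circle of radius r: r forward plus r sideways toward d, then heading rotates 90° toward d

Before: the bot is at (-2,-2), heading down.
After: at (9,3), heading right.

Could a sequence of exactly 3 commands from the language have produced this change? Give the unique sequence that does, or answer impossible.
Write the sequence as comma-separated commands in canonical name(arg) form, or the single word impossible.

arc(left, 3), arc(left, 4), arc(right, 4)

key: cell and facing (now E) both changed — the 3 commands mix motion and turning
t0: at (-2,-2), heading down
step 1 (arc(left, 3)): at (1,-5), heading right
step 2 (arc(left, 4)): at (5,-1), heading up
step 3 (arc(right, 4)): at (9,3), heading right
no rival 3-sequence matches.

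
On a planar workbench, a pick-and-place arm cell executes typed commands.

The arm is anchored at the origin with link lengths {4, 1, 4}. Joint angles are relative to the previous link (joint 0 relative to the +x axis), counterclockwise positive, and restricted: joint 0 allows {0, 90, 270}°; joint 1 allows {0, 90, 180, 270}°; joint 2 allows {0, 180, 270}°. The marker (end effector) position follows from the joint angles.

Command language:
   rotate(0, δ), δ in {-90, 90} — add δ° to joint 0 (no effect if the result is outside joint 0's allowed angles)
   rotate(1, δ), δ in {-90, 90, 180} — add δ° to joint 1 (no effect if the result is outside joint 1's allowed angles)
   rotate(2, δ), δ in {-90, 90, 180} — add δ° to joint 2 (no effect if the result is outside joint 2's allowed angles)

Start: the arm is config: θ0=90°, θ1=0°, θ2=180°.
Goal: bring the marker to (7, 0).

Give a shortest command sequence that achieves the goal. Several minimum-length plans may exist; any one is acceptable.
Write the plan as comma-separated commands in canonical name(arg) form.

initial: config: θ0=90°, θ1=0°, θ2=180°
[1] after rotate(0, -90): config: θ0=0°, θ1=0°, θ2=180°
[2] after rotate(1, 180): config: θ0=0°, θ1=180°, θ2=180°
nothing shorter than 2 reaches the goal.

rotate(0, -90), rotate(1, 180)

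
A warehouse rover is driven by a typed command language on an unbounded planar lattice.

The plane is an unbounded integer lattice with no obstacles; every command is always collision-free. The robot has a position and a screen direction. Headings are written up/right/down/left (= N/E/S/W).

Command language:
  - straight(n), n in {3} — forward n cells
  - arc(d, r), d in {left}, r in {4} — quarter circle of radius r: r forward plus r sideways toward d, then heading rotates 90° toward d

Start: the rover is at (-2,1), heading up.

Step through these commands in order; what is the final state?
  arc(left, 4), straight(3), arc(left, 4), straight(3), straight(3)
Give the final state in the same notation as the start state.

initial: at (-2,1), heading up
step 1 (arc(left, 4)): at (-6,5), heading left
step 2 (straight(3)): at (-9,5), heading left
step 3 (arc(left, 4)): at (-13,1), heading down
step 4 (straight(3)): at (-13,-2), heading down
step 5 (straight(3)): at (-13,-5), heading down

at (-13,-5), heading down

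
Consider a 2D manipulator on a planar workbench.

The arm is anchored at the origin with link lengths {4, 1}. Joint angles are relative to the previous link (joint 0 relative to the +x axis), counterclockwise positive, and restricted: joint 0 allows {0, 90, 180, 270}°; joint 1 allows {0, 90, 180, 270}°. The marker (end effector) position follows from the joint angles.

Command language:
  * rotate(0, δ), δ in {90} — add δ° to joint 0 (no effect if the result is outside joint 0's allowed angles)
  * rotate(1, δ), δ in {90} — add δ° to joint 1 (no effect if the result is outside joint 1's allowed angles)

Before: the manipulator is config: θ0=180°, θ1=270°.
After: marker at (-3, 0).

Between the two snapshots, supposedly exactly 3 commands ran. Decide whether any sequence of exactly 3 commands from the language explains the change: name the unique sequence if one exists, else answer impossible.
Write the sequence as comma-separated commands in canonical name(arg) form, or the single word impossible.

initial: config: θ0=180°, θ1=270°
t=1 rotate(1, 90) ⇒ config: θ0=180°, θ1=0°
t=2 rotate(1, 90) ⇒ config: θ0=180°, θ1=90°
t=3 rotate(1, 90) ⇒ config: θ0=180°, θ1=180°
no other 3-command option fits: unique.

rotate(1, 90), rotate(1, 90), rotate(1, 90)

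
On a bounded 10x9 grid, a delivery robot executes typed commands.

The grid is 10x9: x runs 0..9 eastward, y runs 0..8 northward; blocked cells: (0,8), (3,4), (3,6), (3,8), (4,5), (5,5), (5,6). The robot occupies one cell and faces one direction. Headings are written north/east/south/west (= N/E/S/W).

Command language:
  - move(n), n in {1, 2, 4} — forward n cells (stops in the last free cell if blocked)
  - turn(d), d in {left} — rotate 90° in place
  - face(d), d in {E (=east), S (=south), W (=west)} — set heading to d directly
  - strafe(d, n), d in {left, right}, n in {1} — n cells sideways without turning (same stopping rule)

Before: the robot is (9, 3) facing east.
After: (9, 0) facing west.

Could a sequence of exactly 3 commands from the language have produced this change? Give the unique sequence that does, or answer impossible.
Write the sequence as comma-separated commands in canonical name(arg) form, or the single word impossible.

key: move(4) runs into the grid edge before its full distance
start: (9, 3) facing east
step 1 (face(S)): (9, 3) facing south
step 2 (move(4)): (9, 0) facing south
step 3 (face(W)): (9, 0) facing west
no rival 3-sequence matches.

face(S), move(4), face(W)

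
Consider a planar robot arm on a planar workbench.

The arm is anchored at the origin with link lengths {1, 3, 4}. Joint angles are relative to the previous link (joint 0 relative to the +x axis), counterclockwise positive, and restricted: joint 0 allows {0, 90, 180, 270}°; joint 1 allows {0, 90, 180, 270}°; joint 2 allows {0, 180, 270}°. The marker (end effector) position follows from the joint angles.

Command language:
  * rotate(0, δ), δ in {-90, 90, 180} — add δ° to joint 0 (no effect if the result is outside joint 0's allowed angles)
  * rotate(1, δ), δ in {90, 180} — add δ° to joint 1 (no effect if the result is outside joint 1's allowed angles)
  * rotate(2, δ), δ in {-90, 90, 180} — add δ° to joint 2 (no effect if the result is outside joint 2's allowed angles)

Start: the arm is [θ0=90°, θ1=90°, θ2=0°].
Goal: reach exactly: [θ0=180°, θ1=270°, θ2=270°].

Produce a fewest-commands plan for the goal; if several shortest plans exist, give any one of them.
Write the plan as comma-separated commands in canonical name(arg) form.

initial: [θ0=90°, θ1=90°, θ2=0°]
t=1 rotate(1, 180) ⇒ [θ0=90°, θ1=270°, θ2=0°]
t=2 rotate(2, -90) ⇒ [θ0=90°, θ1=270°, θ2=270°]
t=3 rotate(0, 90) ⇒ [θ0=180°, θ1=270°, θ2=270°]
minimal: 3 command(s), checked below 3.

rotate(1, 180), rotate(2, -90), rotate(0, 90)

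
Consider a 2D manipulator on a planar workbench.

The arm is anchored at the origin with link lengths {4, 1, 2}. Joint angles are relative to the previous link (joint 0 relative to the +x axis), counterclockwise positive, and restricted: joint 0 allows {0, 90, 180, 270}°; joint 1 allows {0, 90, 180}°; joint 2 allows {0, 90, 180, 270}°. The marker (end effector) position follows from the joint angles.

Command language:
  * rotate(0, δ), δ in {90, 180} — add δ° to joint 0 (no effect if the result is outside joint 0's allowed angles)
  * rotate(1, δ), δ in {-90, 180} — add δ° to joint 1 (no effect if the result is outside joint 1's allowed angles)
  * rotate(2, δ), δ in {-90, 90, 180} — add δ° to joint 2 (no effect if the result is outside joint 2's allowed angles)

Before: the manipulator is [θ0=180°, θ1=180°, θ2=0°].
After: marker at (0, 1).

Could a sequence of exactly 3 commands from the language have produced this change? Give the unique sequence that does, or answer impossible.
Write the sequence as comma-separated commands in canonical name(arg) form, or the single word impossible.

initial: [θ0=180°, θ1=180°, θ2=0°]
1. rotate(0, 90) → [θ0=270°, θ1=180°, θ2=0°]
2. rotate(0, 90) → [θ0=0°, θ1=180°, θ2=0°]
3. rotate(0, 90) → [θ0=90°, θ1=180°, θ2=0°]
uniquely the one of 343 3-step routes that fits.

rotate(0, 90), rotate(0, 90), rotate(0, 90)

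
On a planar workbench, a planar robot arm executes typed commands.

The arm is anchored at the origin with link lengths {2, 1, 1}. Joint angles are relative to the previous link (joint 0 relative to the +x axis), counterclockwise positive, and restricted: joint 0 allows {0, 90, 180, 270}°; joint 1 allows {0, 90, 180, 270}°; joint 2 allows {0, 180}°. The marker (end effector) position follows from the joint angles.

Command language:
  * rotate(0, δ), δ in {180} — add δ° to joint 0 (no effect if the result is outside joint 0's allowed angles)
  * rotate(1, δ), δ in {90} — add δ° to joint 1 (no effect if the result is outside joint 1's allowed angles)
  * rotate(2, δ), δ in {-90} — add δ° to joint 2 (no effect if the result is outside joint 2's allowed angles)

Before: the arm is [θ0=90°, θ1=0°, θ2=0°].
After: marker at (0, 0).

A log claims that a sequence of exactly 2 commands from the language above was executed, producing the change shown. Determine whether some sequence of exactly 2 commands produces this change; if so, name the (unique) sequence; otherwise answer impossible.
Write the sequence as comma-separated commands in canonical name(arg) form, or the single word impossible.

from: [θ0=90°, θ1=0°, θ2=0°]
step 1 (rotate(1, 90)): [θ0=90°, θ1=90°, θ2=0°]
step 2 (rotate(1, 90)): [θ0=90°, θ1=180°, θ2=0°]
all 9 alternatives checked — unique.

rotate(1, 90), rotate(1, 90)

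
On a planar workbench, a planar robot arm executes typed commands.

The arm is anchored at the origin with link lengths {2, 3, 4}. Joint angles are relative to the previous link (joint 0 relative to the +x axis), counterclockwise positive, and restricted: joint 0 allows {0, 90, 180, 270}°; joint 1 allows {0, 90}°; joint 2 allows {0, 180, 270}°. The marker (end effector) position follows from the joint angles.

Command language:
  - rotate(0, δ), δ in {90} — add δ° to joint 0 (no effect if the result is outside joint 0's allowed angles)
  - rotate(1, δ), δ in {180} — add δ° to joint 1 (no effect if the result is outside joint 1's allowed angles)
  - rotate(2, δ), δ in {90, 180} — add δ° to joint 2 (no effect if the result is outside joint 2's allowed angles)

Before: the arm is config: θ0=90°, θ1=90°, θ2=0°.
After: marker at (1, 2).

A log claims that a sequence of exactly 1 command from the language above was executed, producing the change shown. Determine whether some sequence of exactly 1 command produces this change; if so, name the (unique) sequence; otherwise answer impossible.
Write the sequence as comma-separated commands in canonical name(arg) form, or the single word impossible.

initial: config: θ0=90°, θ1=90°, θ2=0°
[1] after rotate(2, 180): config: θ0=90°, θ1=90°, θ2=180°
no other 1-command option fits: unique.

rotate(2, 180)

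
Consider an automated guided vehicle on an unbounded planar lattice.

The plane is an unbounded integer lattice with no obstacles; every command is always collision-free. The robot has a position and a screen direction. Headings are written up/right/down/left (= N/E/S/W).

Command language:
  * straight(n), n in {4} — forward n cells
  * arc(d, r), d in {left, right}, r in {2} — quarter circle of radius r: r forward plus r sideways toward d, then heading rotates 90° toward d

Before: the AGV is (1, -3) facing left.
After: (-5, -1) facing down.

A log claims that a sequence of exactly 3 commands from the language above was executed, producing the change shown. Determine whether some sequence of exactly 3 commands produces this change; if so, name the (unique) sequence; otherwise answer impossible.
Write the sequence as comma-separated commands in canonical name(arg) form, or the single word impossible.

arc(right, 2), arc(left, 2), arc(left, 2)

key: cell and facing (now S) both changed — the 3 commands mix motion and turning
start: (1, -3) facing left
step 1 (arc(right, 2)): (-1, -1) facing up
step 2 (arc(left, 2)): (-3, 1) facing left
step 3 (arc(left, 2)): (-5, -1) facing down
no rival 3-sequence matches.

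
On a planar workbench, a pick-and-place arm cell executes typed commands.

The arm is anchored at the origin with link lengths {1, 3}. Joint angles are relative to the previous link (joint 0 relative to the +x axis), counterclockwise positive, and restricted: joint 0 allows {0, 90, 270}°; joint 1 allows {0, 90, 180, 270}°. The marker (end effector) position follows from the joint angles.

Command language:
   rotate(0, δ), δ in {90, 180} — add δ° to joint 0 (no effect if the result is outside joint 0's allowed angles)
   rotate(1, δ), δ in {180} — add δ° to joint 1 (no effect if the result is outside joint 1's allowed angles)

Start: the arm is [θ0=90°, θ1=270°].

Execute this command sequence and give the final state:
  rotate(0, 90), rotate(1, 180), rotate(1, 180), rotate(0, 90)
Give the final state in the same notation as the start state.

[θ0=90°, θ1=270°]

initial: [θ0=90°, θ1=270°]
[1] after rotate(0, 90): [θ0=90°, θ1=270°]
[2] after rotate(1, 180): [θ0=90°, θ1=90°]
[3] after rotate(1, 180): [θ0=90°, θ1=270°]
[4] after rotate(0, 90): [θ0=90°, θ1=270°]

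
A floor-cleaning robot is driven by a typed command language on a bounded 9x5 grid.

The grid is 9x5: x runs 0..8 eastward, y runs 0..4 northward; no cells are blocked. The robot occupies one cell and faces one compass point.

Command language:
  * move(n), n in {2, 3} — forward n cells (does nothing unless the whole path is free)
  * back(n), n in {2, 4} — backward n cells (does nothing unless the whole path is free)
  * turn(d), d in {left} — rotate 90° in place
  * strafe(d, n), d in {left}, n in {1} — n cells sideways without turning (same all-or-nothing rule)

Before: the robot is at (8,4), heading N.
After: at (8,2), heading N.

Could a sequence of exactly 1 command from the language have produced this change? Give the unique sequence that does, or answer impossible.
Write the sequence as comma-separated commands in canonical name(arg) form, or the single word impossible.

key: still facing N — the one step turns nothing
from: at (8,4), heading N
[1] after back(2): at (8,2), heading N
no rival 1-sequence matches.

back(2)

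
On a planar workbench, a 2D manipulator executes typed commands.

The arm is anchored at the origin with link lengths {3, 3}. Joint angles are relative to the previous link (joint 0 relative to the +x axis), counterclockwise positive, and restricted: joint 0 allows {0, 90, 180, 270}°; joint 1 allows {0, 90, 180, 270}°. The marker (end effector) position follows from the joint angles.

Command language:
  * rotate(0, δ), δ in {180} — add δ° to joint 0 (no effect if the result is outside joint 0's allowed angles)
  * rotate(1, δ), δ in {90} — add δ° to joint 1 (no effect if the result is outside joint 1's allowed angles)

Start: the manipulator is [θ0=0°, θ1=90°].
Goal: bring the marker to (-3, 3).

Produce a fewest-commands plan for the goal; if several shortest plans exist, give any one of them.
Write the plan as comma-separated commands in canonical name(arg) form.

rotate(0, 180), rotate(1, 90), rotate(1, 90)

initial: [θ0=0°, θ1=90°]
step 1 (rotate(0, 180)): [θ0=180°, θ1=90°]
step 2 (rotate(1, 90)): [θ0=180°, θ1=180°]
step 3 (rotate(1, 90)): [θ0=180°, θ1=270°]
no 2-step plan works, so 3 is optimal.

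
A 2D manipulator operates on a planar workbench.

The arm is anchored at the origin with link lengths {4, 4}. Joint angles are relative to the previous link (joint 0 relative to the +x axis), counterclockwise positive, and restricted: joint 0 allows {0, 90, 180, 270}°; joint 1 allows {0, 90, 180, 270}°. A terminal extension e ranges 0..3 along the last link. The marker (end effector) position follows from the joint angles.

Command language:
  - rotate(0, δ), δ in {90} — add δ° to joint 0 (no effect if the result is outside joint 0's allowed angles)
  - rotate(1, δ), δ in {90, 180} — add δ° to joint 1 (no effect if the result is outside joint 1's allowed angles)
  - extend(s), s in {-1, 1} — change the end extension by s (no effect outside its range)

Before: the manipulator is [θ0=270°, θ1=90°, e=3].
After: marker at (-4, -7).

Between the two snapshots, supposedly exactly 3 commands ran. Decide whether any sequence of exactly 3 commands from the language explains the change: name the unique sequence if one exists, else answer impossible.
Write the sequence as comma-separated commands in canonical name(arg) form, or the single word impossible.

begin: [θ0=270°, θ1=90°, e=3]
[1] after rotate(0, 90): [θ0=0°, θ1=90°, e=3]
[2] after rotate(0, 90): [θ0=90°, θ1=90°, e=3]
[3] after rotate(0, 90): [θ0=180°, θ1=90°, e=3]
no rival 3-sequence matches.

rotate(0, 90), rotate(0, 90), rotate(0, 90)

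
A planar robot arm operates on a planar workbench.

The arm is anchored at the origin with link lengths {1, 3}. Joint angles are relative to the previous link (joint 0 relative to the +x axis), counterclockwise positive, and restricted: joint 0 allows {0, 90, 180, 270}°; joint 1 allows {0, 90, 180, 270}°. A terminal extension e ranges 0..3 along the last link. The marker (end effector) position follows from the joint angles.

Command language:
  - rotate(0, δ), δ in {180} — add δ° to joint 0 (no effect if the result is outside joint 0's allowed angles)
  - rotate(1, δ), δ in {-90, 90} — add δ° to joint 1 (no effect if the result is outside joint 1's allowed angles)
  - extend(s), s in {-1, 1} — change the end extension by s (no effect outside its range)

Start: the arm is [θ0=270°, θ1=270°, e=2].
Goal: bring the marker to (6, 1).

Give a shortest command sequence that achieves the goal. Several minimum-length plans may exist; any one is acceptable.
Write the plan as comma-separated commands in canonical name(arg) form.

extend(1), rotate(0, 180)

t0: [θ0=270°, θ1=270°, e=2]
step 1 (extend(1)): [θ0=270°, θ1=270°, e=3]
step 2 (rotate(0, 180)): [θ0=90°, θ1=270°, e=3]
minimal: 2 command(s), checked below 2.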